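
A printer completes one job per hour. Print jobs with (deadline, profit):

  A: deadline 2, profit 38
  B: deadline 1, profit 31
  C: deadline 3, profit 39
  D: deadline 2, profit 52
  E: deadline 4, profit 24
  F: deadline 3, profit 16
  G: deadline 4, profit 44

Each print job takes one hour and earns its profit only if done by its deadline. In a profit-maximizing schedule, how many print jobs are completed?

By profit: D(d2,52), G(d4,44), C(d3,39), A(d2,38), B(d1,31), E(d4,24), F(d3,16)
D→slot 2; G→slot 4; C→slot 3; A→slot 1; B skipped; E skipped; F skipped.
4 of 7 scheduled.

4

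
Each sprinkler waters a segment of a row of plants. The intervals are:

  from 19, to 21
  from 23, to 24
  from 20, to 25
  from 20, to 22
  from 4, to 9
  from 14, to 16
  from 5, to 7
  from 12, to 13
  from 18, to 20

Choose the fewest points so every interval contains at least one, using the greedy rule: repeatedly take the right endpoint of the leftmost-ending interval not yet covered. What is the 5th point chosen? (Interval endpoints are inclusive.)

Sort by right endpoint; whenever an interval is uncovered, place a point at its right end.
Sorted: [5,7] [4,9] [12,13] [14,16] [18,20] [19,21] [20,22] [23,24] [20,25]
{[5,7],[4,9]} hit by 7; {[12,13]} hit by 13; {[14,16]} hit by 16; {[18,20],[19,21],[20,22]} hit by 20; {[23,24],[20,25]} hit by 24.
Points: 7, 13, 16, 20, 24 (5 total).

24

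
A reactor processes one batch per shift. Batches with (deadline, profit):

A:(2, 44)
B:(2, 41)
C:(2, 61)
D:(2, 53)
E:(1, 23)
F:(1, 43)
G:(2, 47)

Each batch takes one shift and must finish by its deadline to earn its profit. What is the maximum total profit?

Take jobs in profit order; each goes to the latest open slot no later than its deadline.
Profit order: C=61 D=53 G=47 A=44 F=43 B=41 E=23
Assign: C→slot 2, D→slot 1, G skipped, A skipped, F skipped, B skipped, E skipped.
Slots: [1:D] [2:C]
Profit = 53 + 61 = 114

114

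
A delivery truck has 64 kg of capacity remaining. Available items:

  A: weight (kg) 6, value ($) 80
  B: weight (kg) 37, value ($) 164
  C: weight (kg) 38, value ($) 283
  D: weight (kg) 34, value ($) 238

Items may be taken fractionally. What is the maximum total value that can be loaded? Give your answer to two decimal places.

503.00

Ratios (sorted): A 13.33, C 7.45, D 7.00, B 4.43
take A (6 @ 80); take C (38 @ 283); take 20/34 of D → 140.00. Capacity used 64/64.
Total value = 503.00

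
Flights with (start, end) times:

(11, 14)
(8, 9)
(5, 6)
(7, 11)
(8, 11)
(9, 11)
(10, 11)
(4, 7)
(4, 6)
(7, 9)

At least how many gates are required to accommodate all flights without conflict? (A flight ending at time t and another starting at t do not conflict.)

4

The answer is the maximum number of intervals overlapping at any instant.
starts: [4, 4, 5, 7, 7, 8, 8, 9, 10, 11]
ends:   [6, 6, 7, 9, 9, 11, 11, 11, 11, 14]
s4→1 s4→2 s5→3 e6→2 e6→1 e7→0 s7→1 s7→2 s8→3 s8→4  — peak 4.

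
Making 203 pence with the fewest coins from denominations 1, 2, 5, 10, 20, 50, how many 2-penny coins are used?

203 = 4×50 + 1×2 + 1×1
Count of 2: 1

1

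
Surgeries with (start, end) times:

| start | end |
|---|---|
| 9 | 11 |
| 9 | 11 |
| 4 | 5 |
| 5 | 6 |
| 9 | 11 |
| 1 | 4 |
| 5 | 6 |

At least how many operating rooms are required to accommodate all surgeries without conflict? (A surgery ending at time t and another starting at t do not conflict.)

starts: [1, 4, 5, 5, 9, 9, 9]
ends:   [4, 5, 6, 6, 11, 11, 11]
s1→1 e4→0 s4→1 e5→0 s5→1 s5→2 e6→1 e6→0 s9→1 s9→2 s9→3  — peak 3.

3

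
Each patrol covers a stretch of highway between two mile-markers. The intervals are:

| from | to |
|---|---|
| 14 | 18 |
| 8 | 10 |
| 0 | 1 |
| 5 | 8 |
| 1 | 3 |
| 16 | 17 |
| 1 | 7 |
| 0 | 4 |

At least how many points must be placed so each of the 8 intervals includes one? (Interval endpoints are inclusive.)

3

Sorted: [0,1] [1,3] [0,4] [1,7] [5,8] [8,10] [16,17] [14,18]
{[0,1],[1,3],[0,4],[1,7]} hit by 1; {[5,8],[8,10]} hit by 8; {[16,17],[14,18]} hit by 17.
Points: 1, 8, 17 (3 total).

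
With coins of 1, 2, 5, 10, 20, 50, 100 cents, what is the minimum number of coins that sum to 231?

5

Greedy: take as many of the largest coin as possible, then repeat with the remainder.
231 = 2×100 + 1×20 + 1×10 + 1×1
Total coins = 2 + 1 + 1 + 1 = 5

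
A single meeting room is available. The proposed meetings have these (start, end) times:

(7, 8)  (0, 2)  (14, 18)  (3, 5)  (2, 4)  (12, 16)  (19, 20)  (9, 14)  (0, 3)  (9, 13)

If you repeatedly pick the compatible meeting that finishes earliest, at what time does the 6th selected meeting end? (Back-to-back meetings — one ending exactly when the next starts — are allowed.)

Greedy by earliest finish: after sorting by end time, pick each interval compatible with the last pick.
By end time: (0,2), (0,3), (2,4), (3,5), (7,8), (9,13), (9,14), (12,16), (14,18), (19,20).
Pick (0,2); next start ≥ 2 → (2,4); next start ≥ 4 → (7,8); next start ≥ 8 → (9,13); next start ≥ 13 → (14,18); next start ≥ 18 → (19,20).
Selected: (0,2) (2,4) (7,8) (9,13) (14,18) (19,20)

20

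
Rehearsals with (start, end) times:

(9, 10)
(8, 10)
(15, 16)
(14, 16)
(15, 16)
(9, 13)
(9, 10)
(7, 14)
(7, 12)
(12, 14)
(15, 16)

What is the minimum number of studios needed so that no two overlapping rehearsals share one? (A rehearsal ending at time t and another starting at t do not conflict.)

The answer is the maximum number of intervals overlapping at any instant.
Events (time:±→running): 7:+→1 7:+→2 8:+→3 9:+→4 9:+→5 9:+→6 … peak 6.

6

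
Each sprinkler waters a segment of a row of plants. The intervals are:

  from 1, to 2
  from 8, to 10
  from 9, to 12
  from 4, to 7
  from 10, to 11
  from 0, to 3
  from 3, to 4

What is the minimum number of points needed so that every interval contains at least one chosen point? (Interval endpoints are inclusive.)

By right end: [1,2]  [0,3]  [3,4]  [4,7]  [8,10]  [10,11]  [9,12]
[1,2] uncovered → point at 2; [3,4] uncovered → point at 4; [8,10] uncovered → point at 10.
Points: 2, 4, 10 (3 total).

3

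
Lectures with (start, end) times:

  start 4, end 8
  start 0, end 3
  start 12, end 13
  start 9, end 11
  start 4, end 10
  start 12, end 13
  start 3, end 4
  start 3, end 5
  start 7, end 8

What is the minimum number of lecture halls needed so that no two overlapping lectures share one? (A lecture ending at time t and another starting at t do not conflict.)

Count concurrent intervals with a sweep; the peak is the room count.
Events (time:±→running): 0:+→1 3:-→0 3:+→1 3:+→2 4:-→1 4:+→2 4:+→3 … peak 3.

3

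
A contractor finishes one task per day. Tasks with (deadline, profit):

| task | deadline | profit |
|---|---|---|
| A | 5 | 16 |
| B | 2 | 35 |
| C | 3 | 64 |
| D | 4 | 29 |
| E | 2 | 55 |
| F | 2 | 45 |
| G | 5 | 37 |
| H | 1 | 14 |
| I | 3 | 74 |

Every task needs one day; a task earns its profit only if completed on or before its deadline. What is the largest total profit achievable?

259

Profit order: I=74 C=64 E=55 F=45 G=37 B=35 D=29 A=16 H=14
Assign: I→slot 3, C→slot 2, E→slot 1, F skipped, G→slot 5, B skipped, D→slot 4, A skipped, H skipped.
Slots: [1:E] [2:C] [3:I] [4:D] [5:G]
Profit = 55 + 64 + 74 + 29 + 37 = 259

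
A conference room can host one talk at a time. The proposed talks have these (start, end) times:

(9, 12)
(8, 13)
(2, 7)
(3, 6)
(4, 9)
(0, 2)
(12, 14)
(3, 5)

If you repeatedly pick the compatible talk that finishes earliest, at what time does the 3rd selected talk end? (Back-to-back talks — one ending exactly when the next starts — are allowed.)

12

Order by finish time; keep every interval that doesn't clash with the previous kept one.
By end time: (0,2), (3,5), (3,6), (2,7), (4,9), (9,12), (8,13), (12,14).
Pick (0,2); next start ≥ 2 → (3,5); next start ≥ 5 → (9,12); next start ≥ 12 → (12,14).
Selected: (0,2) (3,5) (9,12) (12,14)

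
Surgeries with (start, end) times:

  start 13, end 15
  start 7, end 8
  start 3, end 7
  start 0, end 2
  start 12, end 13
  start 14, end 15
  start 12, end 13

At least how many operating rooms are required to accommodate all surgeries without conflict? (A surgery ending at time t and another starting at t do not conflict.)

2

Events (time:±→running): 0:+→1 2:-→0 3:+→1 7:-→0 7:+→1 8:-→0 12:+→1 12:+→2 … peak 2.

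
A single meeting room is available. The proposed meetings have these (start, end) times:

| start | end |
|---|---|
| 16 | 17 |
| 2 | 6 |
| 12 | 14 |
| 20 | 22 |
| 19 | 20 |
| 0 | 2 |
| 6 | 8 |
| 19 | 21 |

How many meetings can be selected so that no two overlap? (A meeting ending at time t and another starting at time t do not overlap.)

7

Order by finish time; keep every interval that doesn't clash with the previous kept one.
Sorted by end: (0,2)  (2,6)  (6,8)  (12,14)  (16,17)  (19,20)  (19,21)  (20,22)
take (0,2); take (2,6); take (6,8); take (12,14); take (16,17); take (19,20); take (20,22).
Selected 7 meetings.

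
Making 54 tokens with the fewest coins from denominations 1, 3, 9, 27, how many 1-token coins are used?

54 − 2×27→0
Count of 1: 0

0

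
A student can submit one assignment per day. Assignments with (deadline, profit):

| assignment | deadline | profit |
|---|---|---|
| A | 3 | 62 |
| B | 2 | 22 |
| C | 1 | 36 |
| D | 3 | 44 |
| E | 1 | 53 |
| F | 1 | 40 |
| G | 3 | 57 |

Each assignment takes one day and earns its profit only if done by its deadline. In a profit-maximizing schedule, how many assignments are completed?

3

Sort by profit descending; place each in the latest free slot ≤ its deadline.
By profit: A(d3,62), G(d3,57), E(d1,53), D(d3,44), F(d1,40), C(d1,36), B(d2,22)
A→slot 3; G→slot 2; E→slot 1; D skipped; F skipped; C skipped; B skipped.
3 of 7 scheduled.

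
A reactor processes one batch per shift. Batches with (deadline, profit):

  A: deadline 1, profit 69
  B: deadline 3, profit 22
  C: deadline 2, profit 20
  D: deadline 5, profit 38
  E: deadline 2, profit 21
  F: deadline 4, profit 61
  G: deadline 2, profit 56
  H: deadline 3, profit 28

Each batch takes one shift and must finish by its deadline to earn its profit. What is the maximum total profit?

By profit: A(d1,69), F(d4,61), G(d2,56), D(d5,38), H(d3,28), B(d3,22), E(d2,21), C(d2,20)
A→slot 1; F→slot 4; G→slot 2; D→slot 5; H→slot 3; B skipped; E skipped; C skipped.
Profit = 69 + 56 + 28 + 61 + 38 = 252

252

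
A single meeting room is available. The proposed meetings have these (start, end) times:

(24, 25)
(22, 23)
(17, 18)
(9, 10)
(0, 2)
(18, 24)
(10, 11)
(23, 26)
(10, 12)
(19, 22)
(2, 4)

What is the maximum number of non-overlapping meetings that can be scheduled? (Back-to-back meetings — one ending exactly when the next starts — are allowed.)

8

Sorted by end: (0,2)  (2,4)  (9,10)  (10,11)  (10,12)  (17,18)  (19,22)  (22,23)  (18,24)  (24,25)  (23,26)
take (0,2); take (2,4); take (9,10); take (10,11); take (17,18); take (19,22); take (22,23); skip (18,24); take (24,25); skip (23,26).
Selected 8 meetings.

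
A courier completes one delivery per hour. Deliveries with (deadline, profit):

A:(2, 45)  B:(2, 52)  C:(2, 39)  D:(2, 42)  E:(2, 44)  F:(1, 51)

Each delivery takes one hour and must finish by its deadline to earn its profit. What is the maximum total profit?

103

Profit order: B=52 F=51 A=45 E=44 D=42 C=39
Assign: B→slot 2, F→slot 1, A skipped, E skipped, D skipped, C skipped.
Slots: [1:F] [2:B]
Profit = 51 + 52 = 103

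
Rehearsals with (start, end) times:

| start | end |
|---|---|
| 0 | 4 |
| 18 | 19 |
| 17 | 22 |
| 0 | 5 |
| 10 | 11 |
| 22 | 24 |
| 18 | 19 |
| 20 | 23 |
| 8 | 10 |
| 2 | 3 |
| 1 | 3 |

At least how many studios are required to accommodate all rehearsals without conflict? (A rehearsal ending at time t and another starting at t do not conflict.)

Count concurrent intervals with a sweep; the peak is the room count.
Events (time:±→running): 0:+→1 0:+→2 1:+→3 2:+→4 … peak 4.

4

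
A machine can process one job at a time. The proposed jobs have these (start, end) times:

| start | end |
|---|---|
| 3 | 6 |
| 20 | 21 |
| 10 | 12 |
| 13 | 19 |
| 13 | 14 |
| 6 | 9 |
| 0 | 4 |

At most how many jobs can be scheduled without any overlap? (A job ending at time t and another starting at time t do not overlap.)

Sorted by end: (0,4)  (3,6)  (6,9)  (10,12)  (13,14)  (13,19)  (20,21)
take (0,4); take (6,9); take (10,12); take (13,14); take (20,21).
Selected 5 jobs.

5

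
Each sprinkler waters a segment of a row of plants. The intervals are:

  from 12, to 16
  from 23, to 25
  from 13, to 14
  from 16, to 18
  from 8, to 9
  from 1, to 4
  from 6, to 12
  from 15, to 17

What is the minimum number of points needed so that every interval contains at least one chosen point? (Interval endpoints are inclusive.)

By right end: [1,4]  [8,9]  [6,12]  [13,14]  [12,16]  [15,17]  [16,18]  [23,25]
[1,4] uncovered → point at 4; [8,9] uncovered → point at 9; [13,14] uncovered → point at 14; [15,17] uncovered → point at 17; [23,25] uncovered → point at 25.
Points: 4, 9, 14, 17, 25 (5 total).

5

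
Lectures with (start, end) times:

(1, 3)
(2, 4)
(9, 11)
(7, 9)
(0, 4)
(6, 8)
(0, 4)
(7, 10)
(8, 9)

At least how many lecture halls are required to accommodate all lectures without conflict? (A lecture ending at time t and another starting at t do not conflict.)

starts: [0, 0, 1, 2, 6, 7, 7, 8, 9]
ends:   [3, 4, 4, 4, 8, 9, 9, 10, 11]
s0→1 s0→2 s1→3 s2→4  — peak 4.

4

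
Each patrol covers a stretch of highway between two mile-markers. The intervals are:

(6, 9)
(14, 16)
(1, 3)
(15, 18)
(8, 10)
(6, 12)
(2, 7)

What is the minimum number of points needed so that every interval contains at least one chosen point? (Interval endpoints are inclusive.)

Sort by right endpoint; whenever an interval is uncovered, place a point at its right end.
By right end: [1,3]  [2,7]  [6,9]  [8,10]  [6,12]  [14,16]  [15,18]
[1,3] uncovered → point at 3; [6,9] uncovered → point at 9; [14,16] uncovered → point at 16.
Points: 3, 9, 16 (3 total).

3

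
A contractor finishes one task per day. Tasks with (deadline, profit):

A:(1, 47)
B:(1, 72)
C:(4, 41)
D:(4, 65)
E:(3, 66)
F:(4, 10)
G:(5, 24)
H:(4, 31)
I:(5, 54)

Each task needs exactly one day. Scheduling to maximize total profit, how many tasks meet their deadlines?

5

Take jobs in profit order; each goes to the latest open slot no later than its deadline.
By profit: B(d1,72), E(d3,66), D(d4,65), I(d5,54), A(d1,47), C(d4,41), H(d4,31), G(d5,24), F(d4,10)
B→slot 1; E→slot 3; D→slot 4; I→slot 5; A skipped; C→slot 2; H skipped; G skipped; F skipped.
5 of 9 scheduled.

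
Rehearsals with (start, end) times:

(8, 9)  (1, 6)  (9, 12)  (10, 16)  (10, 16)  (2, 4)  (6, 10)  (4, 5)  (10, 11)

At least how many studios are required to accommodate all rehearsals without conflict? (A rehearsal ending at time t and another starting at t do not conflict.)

4

Events (time:±→running): 1:+→1 2:+→2 4:-→1 4:+→2 5:-→1 6:-→0 6:+→1 8:+→2 9:-→1 9:+→2 10:-→1 10:+→2 10:+→3 10:+→4 … peak 4.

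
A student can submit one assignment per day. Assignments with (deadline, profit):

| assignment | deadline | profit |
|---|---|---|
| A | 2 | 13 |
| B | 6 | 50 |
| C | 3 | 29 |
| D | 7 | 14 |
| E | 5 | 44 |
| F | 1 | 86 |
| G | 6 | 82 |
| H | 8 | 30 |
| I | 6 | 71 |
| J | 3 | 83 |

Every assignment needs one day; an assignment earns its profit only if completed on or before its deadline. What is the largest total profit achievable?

460

Take jobs in profit order; each goes to the latest open slot no later than its deadline.
Profit order: F=86 J=83 G=82 I=71 B=50 E=44 H=30 C=29 D=14 A=13
Assign: F→slot 1, J→slot 3, G→slot 6, I→slot 5, B→slot 4, E→slot 2, H→slot 8, C skipped, D→slot 7, A skipped.
Slots: [1:F] [2:E] [3:J] [4:B] [5:I] [6:G] [7:D] [8:H]
Profit = 86 + 44 + 83 + 50 + 71 + 82 + 14 + 30 = 460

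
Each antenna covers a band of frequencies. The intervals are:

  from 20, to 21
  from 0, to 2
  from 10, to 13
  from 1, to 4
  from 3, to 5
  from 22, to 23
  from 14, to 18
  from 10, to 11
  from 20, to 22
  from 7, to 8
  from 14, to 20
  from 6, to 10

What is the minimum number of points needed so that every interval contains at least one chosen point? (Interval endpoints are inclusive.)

7

Process intervals by earliest right end; each time one isn't hit yet, stab at its right endpoint.
By right end: [0,2]  [1,4]  [3,5]  [7,8]  [6,10]  [10,11]  [10,13]  [14,18]  [14,20]  [20,21]  [20,22]  [22,23]
[0,2] uncovered → point at 2; [3,5] uncovered → point at 5; [7,8] uncovered → point at 8; [10,11] uncovered → point at 11; [14,18] uncovered → point at 18; [20,21] uncovered → point at 21; [22,23] uncovered → point at 23.
Points: 2, 5, 8, 11, 18, 21, 23 (7 total).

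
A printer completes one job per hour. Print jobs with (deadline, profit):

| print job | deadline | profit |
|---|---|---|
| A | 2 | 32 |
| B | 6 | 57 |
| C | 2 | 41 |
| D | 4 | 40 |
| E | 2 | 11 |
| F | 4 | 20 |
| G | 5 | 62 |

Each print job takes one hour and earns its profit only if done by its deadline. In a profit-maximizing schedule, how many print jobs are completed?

6

By profit: G(d5,62), B(d6,57), C(d2,41), D(d4,40), A(d2,32), F(d4,20), E(d2,11)
G→slot 5; B→slot 6; C→slot 2; D→slot 4; A→slot 1; F→slot 3; E skipped.
6 of 7 scheduled.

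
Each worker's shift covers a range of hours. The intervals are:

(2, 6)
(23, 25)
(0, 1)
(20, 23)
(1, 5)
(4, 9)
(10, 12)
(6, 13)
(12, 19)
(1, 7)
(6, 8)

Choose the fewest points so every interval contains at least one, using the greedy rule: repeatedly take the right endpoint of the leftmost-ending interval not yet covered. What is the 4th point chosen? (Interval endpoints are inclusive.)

Process intervals by earliest right end; each time one isn't hit yet, stab at its right endpoint.
By right end: [0,1]  [1,5]  [2,6]  [1,7]  [6,8]  [4,9]  [10,12]  [6,13]  [12,19]  [20,23]  [23,25]
[0,1] uncovered → point at 1; [2,6] uncovered → point at 6; [10,12] uncovered → point at 12; [20,23] uncovered → point at 23.
Points: 1, 6, 12, 23 (4 total).

23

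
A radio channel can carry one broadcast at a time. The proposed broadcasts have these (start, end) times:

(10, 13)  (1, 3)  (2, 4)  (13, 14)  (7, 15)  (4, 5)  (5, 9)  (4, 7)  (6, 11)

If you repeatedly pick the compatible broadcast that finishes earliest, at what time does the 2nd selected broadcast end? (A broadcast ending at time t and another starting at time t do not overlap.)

Sorted by end: (1,3)  (2,4)  (4,5)  (4,7)  (5,9)  (6,11)  (10,13)  (13,14)  (7,15)
take (1,3); take (4,5); take (5,9); skip (6,11); take (10,13); take (13,14).
Selected: (1,3) (4,5) (5,9) (10,13) (13,14)

5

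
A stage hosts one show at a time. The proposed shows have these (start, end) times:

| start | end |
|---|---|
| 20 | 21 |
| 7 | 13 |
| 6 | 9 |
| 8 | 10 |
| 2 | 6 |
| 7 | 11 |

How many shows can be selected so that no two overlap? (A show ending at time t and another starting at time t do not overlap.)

Order by finish time; keep every interval that doesn't clash with the previous kept one.
Sorted by end: (2,6)  (6,9)  (8,10)  (7,11)  (7,13)  (20,21)
take (2,6); take (6,9); take (20,21).
Selected 3 shows.

3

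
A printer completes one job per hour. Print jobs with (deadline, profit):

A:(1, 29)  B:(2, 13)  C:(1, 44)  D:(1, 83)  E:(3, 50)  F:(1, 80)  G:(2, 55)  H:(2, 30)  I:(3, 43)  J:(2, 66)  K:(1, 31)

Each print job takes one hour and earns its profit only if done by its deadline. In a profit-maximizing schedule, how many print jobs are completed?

Profit order: D=83 F=80 J=66 G=55 E=50 C=44 I=43 K=31 H=30 A=29 B=13
Assign: D→slot 1, F skipped, J→slot 2, G skipped, E→slot 3, C skipped, I skipped, K skipped, H skipped, A skipped, B skipped.
Slots: [1:D] [2:J] [3:E]
3 of 11 scheduled.

3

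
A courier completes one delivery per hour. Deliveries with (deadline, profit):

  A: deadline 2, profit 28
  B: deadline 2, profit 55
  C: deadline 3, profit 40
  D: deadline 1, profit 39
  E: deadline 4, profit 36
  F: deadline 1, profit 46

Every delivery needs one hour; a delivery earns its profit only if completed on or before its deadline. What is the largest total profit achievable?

177

Take jobs in profit order; each goes to the latest open slot no later than its deadline.
Profit order: B=55 F=46 C=40 D=39 E=36 A=28
Assign: B→slot 2, F→slot 1, C→slot 3, D skipped, E→slot 4, A skipped.
Slots: [1:F] [2:B] [3:C] [4:E]
Profit = 46 + 55 + 40 + 36 = 177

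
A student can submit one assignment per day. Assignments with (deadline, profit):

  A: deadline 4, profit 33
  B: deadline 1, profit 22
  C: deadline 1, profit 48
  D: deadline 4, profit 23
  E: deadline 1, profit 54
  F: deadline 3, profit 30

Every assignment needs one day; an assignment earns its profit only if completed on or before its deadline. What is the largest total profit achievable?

140

Sort by profit descending; place each in the latest free slot ≤ its deadline.
Profit order: E=54 C=48 A=33 F=30 D=23 B=22
Assign: E→slot 1, C skipped, A→slot 4, F→slot 3, D→slot 2, B skipped.
Slots: [1:E] [2:D] [3:F] [4:A]
Profit = 54 + 23 + 30 + 33 = 140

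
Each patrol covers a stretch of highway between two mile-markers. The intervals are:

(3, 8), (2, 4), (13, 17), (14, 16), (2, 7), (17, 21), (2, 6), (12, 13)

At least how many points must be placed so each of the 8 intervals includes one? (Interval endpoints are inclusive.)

4

Sort by right endpoint; whenever an interval is uncovered, place a point at its right end.
Sorted: [2,4] [2,6] [2,7] [3,8] [12,13] [14,16] [13,17] [17,21]
{[2,4],[2,6],[2,7],[3,8]} hit by 4; {[12,13]} hit by 13; {[14,16],[13,17]} hit by 16; {[17,21]} hit by 21.
Points: 4, 13, 16, 21 (4 total).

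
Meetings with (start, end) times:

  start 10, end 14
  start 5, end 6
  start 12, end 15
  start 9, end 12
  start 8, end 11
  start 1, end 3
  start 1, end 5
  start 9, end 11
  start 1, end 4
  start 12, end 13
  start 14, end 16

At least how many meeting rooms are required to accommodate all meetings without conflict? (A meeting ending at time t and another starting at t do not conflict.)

4

starts: [1, 1, 1, 5, 8, 9, 9, 10, 12, 12, 14]
ends:   [3, 4, 5, 6, 11, 11, 12, 13, 14, 15, 16]
s1→1 s1→2 s1→3 e3→2 e4→1 e5→0 s5→1 e6→0 s8→1 s9→2 s9→3 s10→4  — peak 4.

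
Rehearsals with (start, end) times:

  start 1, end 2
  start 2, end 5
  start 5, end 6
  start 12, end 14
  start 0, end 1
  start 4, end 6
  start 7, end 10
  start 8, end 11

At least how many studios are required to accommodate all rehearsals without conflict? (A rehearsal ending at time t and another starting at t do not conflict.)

Events (time:±→running): 0:+→1 1:-→0 1:+→1 2:-→0 2:+→1 4:+→2 … peak 2.

2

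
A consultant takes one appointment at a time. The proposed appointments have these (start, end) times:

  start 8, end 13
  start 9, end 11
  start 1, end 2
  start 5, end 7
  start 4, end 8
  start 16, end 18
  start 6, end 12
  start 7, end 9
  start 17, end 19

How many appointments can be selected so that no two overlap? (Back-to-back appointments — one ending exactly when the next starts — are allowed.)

Order by finish time; keep every interval that doesn't clash with the previous kept one.
By end time: (1,2), (5,7), (4,8), (7,9), (9,11), (6,12), (8,13), (16,18), (17,19).
Pick (1,2); next start ≥ 2 → (5,7); next start ≥ 7 → (7,9); next start ≥ 9 → (9,11); next start ≥ 11 → (16,18).
Selected 5 appointments.

5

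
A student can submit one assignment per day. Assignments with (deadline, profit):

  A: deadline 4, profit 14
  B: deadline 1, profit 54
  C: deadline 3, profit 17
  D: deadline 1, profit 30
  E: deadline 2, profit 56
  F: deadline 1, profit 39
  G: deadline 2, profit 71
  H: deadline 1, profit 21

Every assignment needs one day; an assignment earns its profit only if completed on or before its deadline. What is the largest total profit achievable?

By profit: G(d2,71), E(d2,56), B(d1,54), F(d1,39), D(d1,30), H(d1,21), C(d3,17), A(d4,14)
G→slot 2; E→slot 1; B skipped; F skipped; D skipped; H skipped; C→slot 3; A→slot 4.
Profit = 56 + 71 + 17 + 14 = 158

158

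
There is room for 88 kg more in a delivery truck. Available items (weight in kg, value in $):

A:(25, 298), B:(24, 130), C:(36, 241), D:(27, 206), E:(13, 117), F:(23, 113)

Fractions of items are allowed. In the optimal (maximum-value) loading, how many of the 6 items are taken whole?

Greedy by value/weight ratio, highest first.
Ratios (sorted): A 11.92, E 9.00, D 7.63, C 6.69, B 5.42, F 4.91
take A (25 @ 298); take E (13 @ 117); take D (27 @ 206); take 23/36 of C → 153.97. Capacity used 88/88.
3 item(s) taken whole; one partial (take 23/36 of C).

3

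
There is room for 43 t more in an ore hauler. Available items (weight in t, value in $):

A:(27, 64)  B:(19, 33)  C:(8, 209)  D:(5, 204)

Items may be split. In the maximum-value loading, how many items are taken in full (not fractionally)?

Greedy by value/weight ratio, highest first.
Ratios (sorted): D 40.80, C 26.12, A 2.37, B 1.74
take D (5 @ 204); take C (8 @ 209); take A (27 @ 64); take 3/19 of B → 5.21. Capacity used 43/43.
3 item(s) taken whole; one partial (take 3/19 of B).

3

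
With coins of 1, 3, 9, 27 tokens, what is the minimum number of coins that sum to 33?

Greedy: take as many of the largest coin as possible, then repeat with the remainder.
33 − 1×27→6 − 2×3→0
Total coins = 1 + 2 = 3

3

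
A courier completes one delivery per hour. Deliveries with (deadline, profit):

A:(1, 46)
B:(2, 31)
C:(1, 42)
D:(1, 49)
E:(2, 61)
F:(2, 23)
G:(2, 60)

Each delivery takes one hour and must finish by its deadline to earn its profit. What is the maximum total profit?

Sort by profit descending; place each in the latest free slot ≤ its deadline.
By profit: E(d2,61), G(d2,60), D(d1,49), A(d1,46), C(d1,42), B(d2,31), F(d2,23)
E→slot 2; G→slot 1; D skipped; A skipped; C skipped; B skipped; F skipped.
Profit = 60 + 61 = 121

121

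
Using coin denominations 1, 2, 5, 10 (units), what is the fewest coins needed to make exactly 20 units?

2

Greedy: take as many of the largest coin as possible, then repeat with the remainder.
20 − 2×10→0
Total coins = 2 = 2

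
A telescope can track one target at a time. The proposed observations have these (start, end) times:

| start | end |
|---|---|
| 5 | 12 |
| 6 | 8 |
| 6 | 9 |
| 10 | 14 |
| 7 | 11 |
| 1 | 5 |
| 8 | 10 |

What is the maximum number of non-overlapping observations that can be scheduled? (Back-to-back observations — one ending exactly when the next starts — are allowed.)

4

Sorted by end: (1,5)  (6,8)  (6,9)  (8,10)  (7,11)  (5,12)  (10,14)
take (1,5); take (6,8); skip (6,9); take (8,10); skip (7,11); skip (5,12); take (10,14).
Selected 4 observations.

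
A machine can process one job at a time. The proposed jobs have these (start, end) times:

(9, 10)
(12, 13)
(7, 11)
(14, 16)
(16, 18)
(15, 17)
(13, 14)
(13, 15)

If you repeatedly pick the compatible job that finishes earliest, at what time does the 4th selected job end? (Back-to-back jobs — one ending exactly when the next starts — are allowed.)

16

By end time: (9,10), (7,11), (12,13), (13,14), (13,15), (14,16), (15,17), (16,18).
Pick (9,10); next start ≥ 10 → (12,13); next start ≥ 13 → (13,14); next start ≥ 14 → (14,16); next start ≥ 16 → (16,18).
Selected: (9,10) (12,13) (13,14) (14,16) (16,18)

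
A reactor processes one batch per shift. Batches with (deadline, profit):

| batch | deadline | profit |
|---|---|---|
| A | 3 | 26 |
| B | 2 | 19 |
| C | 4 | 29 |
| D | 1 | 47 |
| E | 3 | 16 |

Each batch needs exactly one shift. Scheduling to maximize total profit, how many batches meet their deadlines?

Take jobs in profit order; each goes to the latest open slot no later than its deadline.
By profit: D(d1,47), C(d4,29), A(d3,26), B(d2,19), E(d3,16)
D→slot 1; C→slot 4; A→slot 3; B→slot 2; E skipped.
4 of 5 scheduled.

4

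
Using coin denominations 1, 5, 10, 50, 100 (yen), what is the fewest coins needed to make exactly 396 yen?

Use the largest denomination that fits, subtract, and repeat.
396 − 3×100→96 − 1×50→46 − 4×10→6 − 1×5→1 − 1×1→0
Total coins = 3 + 1 + 4 + 1 + 1 = 10

10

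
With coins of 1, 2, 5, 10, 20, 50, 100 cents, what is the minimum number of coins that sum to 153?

Use the largest denomination that fits, subtract, and repeat.
153 − 1×100→53 − 1×50→3 − 1×2→1 − 1×1→0
Total coins = 1 + 1 + 1 + 1 = 4

4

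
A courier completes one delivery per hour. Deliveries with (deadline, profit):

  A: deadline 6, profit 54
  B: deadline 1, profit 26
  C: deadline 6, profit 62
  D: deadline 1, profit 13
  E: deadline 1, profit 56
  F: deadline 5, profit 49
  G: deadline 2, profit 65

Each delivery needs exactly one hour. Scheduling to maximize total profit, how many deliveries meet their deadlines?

Take jobs in profit order; each goes to the latest open slot no later than its deadline.
By profit: G(d2,65), C(d6,62), E(d1,56), A(d6,54), F(d5,49), B(d1,26), D(d1,13)
G→slot 2; C→slot 6; E→slot 1; A→slot 5; F→slot 4; B skipped; D skipped.
5 of 7 scheduled.

5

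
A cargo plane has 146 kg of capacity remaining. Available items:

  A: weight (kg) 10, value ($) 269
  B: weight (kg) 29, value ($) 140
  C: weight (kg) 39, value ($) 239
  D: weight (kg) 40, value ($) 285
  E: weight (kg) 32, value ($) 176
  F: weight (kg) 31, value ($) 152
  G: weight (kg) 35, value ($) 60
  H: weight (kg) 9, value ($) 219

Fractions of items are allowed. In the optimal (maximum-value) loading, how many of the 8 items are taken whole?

Greedy by value/weight ratio, highest first.
Order: A (269/10=26.90) > H (219/9=24.33) > D (285/40=7.12) > C (239/39=6.13) > E (176/32=5.50) > F (152/31=4.90) > B (140/29=4.83) > G (60/35=1.71)
Fill: take A (10 @ 269) → take H (9 @ 219) → take D (40 @ 285) → take C (39 @ 239) → take E (32 @ 176) → take 16/31 of F → 78.45; 146/146 used.
5 item(s) taken whole; one partial (take 16/31 of F).

5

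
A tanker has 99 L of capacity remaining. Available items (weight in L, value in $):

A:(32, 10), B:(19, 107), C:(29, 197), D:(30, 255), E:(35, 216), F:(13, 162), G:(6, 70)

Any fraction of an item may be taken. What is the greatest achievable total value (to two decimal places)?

Greedy by value/weight ratio, highest first.
Order: F (162/13=12.46) > G (70/6=11.67) > D (255/30=8.50) > C (197/29=6.79) > E (216/35=6.17) > B (107/19=5.63) > A (10/32=0.31)
Fill: take F (13 @ 162) → take G (6 @ 70) → take D (30 @ 255) → take C (29 @ 197) → take 21/35 of E → 129.60; 99/99 used.
Total value = 813.60

813.60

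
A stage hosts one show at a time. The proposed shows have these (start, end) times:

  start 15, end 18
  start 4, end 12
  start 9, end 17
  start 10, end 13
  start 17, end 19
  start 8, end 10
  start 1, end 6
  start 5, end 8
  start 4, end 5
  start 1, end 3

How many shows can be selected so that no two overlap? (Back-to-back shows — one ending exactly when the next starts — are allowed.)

6

Greedy by earliest finish: after sorting by end time, pick each interval compatible with the last pick.
By end time: (1,3), (4,5), (1,6), (5,8), (8,10), (4,12), (10,13), (9,17), (15,18), (17,19).
Pick (1,3); next start ≥ 3 → (4,5); next start ≥ 5 → (5,8); next start ≥ 8 → (8,10); next start ≥ 10 → (10,13); next start ≥ 13 → (15,18).
Selected 6 shows.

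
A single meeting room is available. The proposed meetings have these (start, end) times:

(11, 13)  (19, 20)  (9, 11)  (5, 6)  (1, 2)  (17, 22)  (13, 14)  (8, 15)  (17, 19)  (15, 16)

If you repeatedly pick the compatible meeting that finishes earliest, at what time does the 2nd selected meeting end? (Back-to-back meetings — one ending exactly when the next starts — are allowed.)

6

Sorted by end: (1,2)  (5,6)  (9,11)  (11,13)  (13,14)  (8,15)  (15,16)  (17,19)  (19,20)  (17,22)
take (1,2); take (5,6); take (9,11); take (11,13); take (13,14); take (15,16); take (17,19); take (19,20); skip (17,22).
Selected: (1,2) (5,6) (9,11) (11,13) (13,14) (15,16) (17,19) (19,20)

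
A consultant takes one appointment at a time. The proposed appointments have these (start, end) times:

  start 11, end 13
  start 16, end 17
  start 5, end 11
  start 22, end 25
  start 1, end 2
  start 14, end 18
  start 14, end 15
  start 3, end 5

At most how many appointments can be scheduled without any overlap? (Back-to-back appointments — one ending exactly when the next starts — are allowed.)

Sorted by end: (1,2)  (3,5)  (5,11)  (11,13)  (14,15)  (16,17)  (14,18)  (22,25)
take (1,2); take (3,5); take (5,11); take (11,13); take (14,15); take (16,17); skip (14,18); take (22,25).
Selected 7 appointments.

7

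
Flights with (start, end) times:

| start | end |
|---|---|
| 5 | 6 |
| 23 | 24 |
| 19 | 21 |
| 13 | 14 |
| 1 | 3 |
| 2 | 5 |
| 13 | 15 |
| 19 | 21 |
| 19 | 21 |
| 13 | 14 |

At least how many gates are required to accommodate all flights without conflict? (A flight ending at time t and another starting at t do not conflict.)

starts: [1, 2, 5, 13, 13, 13, 19, 19, 19, 23]
ends:   [3, 5, 6, 14, 14, 15, 21, 21, 21, 24]
s1→1 s2→2 e3→1 e5→0 s5→1 e6→0 s13→1 s13→2 s13→3  — peak 3.

3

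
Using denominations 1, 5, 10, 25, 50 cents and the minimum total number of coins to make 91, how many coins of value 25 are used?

1

Use the largest denomination that fits, subtract, and repeat.
91 − 1×50→41 − 1×25→16 − 1×10→6 − 1×5→1 − 1×1→0
Count of 25: 1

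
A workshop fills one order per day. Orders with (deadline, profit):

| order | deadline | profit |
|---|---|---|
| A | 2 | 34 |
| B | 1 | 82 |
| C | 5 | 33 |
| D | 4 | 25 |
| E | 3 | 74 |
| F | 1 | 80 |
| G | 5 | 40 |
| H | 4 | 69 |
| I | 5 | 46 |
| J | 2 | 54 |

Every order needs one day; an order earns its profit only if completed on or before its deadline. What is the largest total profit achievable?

Sort by profit descending; place each in the latest free slot ≤ its deadline.
Profit order: B=82 F=80 E=74 H=69 J=54 I=46 G=40 A=34 C=33 D=25
Assign: B→slot 1, F skipped, E→slot 3, H→slot 4, J→slot 2, I→slot 5, G skipped, A skipped, C skipped, D skipped.
Slots: [1:B] [2:J] [3:E] [4:H] [5:I]
Profit = 82 + 54 + 74 + 69 + 46 = 325

325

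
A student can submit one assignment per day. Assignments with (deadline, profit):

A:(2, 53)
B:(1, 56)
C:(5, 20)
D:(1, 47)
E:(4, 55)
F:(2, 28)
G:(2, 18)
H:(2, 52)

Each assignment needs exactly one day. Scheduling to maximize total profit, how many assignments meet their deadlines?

4

Sort by profit descending; place each in the latest free slot ≤ its deadline.
Profit order: B=56 E=55 A=53 H=52 D=47 F=28 C=20 G=18
Assign: B→slot 1, E→slot 4, A→slot 2, H skipped, D skipped, F skipped, C→slot 5, G skipped.
Slots: [1:B] [2:A] [4:E] [5:C]
4 of 8 scheduled.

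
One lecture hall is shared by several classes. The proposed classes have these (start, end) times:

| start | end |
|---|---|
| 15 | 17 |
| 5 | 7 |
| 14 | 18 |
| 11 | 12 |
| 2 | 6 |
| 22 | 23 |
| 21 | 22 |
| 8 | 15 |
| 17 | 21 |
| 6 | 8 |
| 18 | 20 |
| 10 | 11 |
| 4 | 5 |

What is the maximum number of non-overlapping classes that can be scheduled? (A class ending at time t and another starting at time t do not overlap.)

Greedy by earliest finish: after sorting by end time, pick each interval compatible with the last pick.
Sorted by end: (4,5)  (2,6)  (5,7)  (6,8)  (10,11)  (11,12)  (8,15)  (15,17)  (14,18)  (18,20)  (17,21)  (21,22)  (22,23)
take (4,5); take (5,7); take (10,11); take (11,12); skip (8,15); take (15,17); skip (14,18); take (18,20); skip (17,21); take (21,22); take (22,23).
Selected 8 classes.

8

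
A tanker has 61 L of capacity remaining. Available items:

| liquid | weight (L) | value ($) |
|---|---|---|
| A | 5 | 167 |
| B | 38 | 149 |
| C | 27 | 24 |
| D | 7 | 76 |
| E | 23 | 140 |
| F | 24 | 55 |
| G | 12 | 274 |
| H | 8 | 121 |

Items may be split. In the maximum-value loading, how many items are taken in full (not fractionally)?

Sort by value per unit weight and fill in that order.
Ratios (sorted): A 33.40, G 22.83, H 15.12, D 10.86, E 6.09, B 3.92, F 2.29, C 0.89
take A (5 @ 167); take G (12 @ 274); take H (8 @ 121); take D (7 @ 76); take E (23 @ 140); take 6/38 of B → 23.53. Capacity used 61/61.
5 item(s) taken whole; one partial (take 6/38 of B).

5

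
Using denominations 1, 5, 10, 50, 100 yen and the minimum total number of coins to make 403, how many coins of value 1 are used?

Use the largest denomination that fits, subtract, and repeat.
403 = 4×100 + 3×1
Count of 1: 3

3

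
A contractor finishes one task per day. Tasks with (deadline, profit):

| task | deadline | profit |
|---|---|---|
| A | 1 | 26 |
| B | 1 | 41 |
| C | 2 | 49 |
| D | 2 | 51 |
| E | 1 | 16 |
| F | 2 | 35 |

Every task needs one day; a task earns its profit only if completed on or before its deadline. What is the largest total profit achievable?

100

Profit order: D=51 C=49 B=41 F=35 A=26 E=16
Assign: D→slot 2, C→slot 1, B skipped, F skipped, A skipped, E skipped.
Slots: [1:C] [2:D]
Profit = 49 + 51 = 100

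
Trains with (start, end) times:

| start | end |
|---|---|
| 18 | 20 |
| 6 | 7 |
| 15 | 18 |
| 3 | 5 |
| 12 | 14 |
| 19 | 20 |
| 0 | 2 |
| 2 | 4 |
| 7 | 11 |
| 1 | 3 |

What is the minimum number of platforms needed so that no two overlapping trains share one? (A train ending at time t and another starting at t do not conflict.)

2

The answer is the maximum number of intervals overlapping at any instant.
Events (time:±→running): 0:+→1 1:+→2 … peak 2.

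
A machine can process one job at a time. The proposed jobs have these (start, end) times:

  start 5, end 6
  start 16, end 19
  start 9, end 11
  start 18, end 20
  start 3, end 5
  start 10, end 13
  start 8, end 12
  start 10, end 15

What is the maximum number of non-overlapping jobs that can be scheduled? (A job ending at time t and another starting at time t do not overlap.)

4

By end time: (3,5), (5,6), (9,11), (8,12), (10,13), (10,15), (16,19), (18,20).
Pick (3,5); next start ≥ 5 → (5,6); next start ≥ 6 → (9,11); next start ≥ 11 → (16,19).
Selected 4 jobs.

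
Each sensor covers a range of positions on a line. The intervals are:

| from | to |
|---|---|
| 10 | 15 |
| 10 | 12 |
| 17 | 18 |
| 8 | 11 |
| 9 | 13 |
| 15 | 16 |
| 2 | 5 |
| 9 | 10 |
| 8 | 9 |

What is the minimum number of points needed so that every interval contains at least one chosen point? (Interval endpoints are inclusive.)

Sorted: [2,5] [8,9] [9,10] [8,11] [10,12] [9,13] [10,15] [15,16] [17,18]
{[2,5]} hit by 5; {[8,9],[9,10],[8,11]} hit by 9; {[10,12],[9,13],[10,15]} hit by 12; {[15,16]} hit by 16; {[17,18]} hit by 18.
Points: 5, 9, 12, 16, 18 (5 total).

5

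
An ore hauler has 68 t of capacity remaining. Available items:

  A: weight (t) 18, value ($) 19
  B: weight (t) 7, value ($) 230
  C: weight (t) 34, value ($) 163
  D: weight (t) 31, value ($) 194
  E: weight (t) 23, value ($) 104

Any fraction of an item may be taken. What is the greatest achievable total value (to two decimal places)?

Ratios (sorted): B 32.86, D 6.26, C 4.79, E 4.52, A 1.06
take B (7 @ 230); take D (31 @ 194); take 30/34 of C → 143.82. Capacity used 68/68.
Total value = 567.82

567.82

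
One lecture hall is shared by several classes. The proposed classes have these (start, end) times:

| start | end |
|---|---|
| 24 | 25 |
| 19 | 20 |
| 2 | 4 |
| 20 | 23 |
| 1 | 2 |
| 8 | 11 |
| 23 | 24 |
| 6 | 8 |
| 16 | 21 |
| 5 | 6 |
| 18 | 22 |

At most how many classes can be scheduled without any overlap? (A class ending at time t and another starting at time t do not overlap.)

Greedy by earliest finish: after sorting by end time, pick each interval compatible with the last pick.
Sorted by end: (1,2)  (2,4)  (5,6)  (6,8)  (8,11)  (19,20)  (16,21)  (18,22)  (20,23)  (23,24)  (24,25)
take (1,2); take (2,4); take (5,6); take (6,8); take (8,11); take (19,20); skip (16,21); take (20,23); take (23,24); take (24,25).
Selected 9 classes.

9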